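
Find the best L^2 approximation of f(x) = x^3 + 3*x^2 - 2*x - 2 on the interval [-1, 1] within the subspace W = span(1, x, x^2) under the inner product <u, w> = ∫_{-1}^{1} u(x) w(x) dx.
g(x) = 3*x^2 - 7*x/5 - 2

The best approximation g ∈ W is the orthogonal projection of f onto W. Writing g = a_0 + a_1 x + a_2 x^2, the coefficients solve the normal equations G · a = b where
  G_{ij} = <φ_i, φ_j> and b_i = <f, φ_i>, with φ_0 = 1, φ_1 = x, φ_2 = x^2.
G =
  [2, 0, 2/3]
  [0, 2/3, 0]
  [2/3, 0, 2/5],
b = (-2, -14/15, -2/15).
Solving gives a_0 = -2, a_1 = -7/5, a_2 = 3, so
  g(x) = 3*x^2 - 7*x/5 - 2.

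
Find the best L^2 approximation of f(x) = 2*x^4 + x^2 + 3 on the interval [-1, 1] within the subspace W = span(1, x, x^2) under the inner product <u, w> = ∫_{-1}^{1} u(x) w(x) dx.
g(x) = 19*x^2/7 + 99/35

The best approximation g ∈ W is the orthogonal projection of f onto W. Writing g = a_0 + a_1 x + a_2 x^2, the coefficients solve the normal equations G · a = b where
  G_{ij} = <φ_i, φ_j> and b_i = <f, φ_i>, with φ_0 = 1, φ_1 = x, φ_2 = x^2.
G =
  [2, 0, 2/3]
  [0, 2/3, 0]
  [2/3, 0, 2/5],
b = (112/15, 0, 104/35).
Solving gives a_0 = 99/35, a_1 = 0, a_2 = 19/7, so
  g(x) = 19*x^2/7 + 99/35.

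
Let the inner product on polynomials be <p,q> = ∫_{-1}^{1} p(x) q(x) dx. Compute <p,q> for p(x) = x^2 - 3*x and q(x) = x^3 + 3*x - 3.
<p,q> = -46/5

Expand the product: p(x)·q(x) = x^5 - 3*x^4 + 3*x^3 - 12*x^2 + 9*x.
∫_{-1}^{1} of each monomial x^k gives [2/(k+1) if k even, 0 if k odd]. Integrating term-by-term (or equivalently evaluating the antiderivative F(x) = x^6/6 - 3*x^5/5 + 3*x^4/4 - 4*x^3 + 9*x^2/2 at the endpoints):
  F(1) − F(−1) = 49/60 − (601/60) = -46/5.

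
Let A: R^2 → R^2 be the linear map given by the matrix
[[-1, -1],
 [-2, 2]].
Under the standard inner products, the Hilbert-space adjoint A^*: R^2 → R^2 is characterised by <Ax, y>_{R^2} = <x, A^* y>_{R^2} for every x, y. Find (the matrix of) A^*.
A^* = A^T =
[[-1, -2],
 [-1, 2]]

For real matrices with standard dot products, the defining identity <Ax, y> = <x, A^* y> gives (Ax)^T y = x^T (A^*) y, i.e. x^T A^T y = x^T (A^*) y. Since this holds for all x, y, we must have A^* = A^T. Therefore
A^* =
[[-1, -2],
 [-1, 2]].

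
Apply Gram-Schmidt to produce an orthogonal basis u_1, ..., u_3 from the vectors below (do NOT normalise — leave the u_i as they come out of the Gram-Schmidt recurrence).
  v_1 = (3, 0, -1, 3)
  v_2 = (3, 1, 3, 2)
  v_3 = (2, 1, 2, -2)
Orthogonal basis:
  u_1 = (3, 0, -1, 3)
  u_2 = (21/19, 1, 69/19, 2/19)
  u_3 = (463/293, 98/293, -153/293, -514/293)

Apply the Gram-Schmidt recurrence
  u_1 = v_1
  u_i = v_i − Σ_{j<i} ((v_i · u_j) / (u_j · u_j)) · u_j.

Step by step this gives:
  u_1 = (3, 0, -1, 3)
  u_2 = (21/19, 1, 69/19, 2/19)
  u_3 = (463/293, 98/293, -153/293, -514/293)

Orthogonality check:
  u_2 · u_1 = 0 (should be 0)
  u_3 · u_1 = 0 (should be 0)
  u_3 · u_2 = 0 (should be 0)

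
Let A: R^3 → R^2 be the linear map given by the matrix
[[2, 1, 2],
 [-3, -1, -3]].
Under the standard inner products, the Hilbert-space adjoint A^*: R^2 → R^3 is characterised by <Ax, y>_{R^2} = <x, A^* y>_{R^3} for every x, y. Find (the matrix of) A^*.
A^* = A^T =
[[2, -3],
 [1, -1],
 [2, -3]]

For real matrices with standard dot products, the defining identity <Ax, y> = <x, A^* y> gives (Ax)^T y = x^T (A^*) y, i.e. x^T A^T y = x^T (A^*) y. Since this holds for all x, y, we must have A^* = A^T. Therefore
A^* =
[[2, -3],
 [1, -1],
 [2, -3]].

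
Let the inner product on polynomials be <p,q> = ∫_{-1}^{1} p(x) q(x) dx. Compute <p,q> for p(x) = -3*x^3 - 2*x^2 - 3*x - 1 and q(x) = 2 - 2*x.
<p,q> = -4/15

Expand the product: p(x)·q(x) = 6*x^4 - 2*x^3 + 2*x^2 - 4*x - 2.
∫_{-1}^{1} of each monomial x^k gives [2/(k+1) if k even, 0 if k odd]. Integrating term-by-term (or equivalently evaluating the antiderivative F(x) = 6*x^5/5 - x^4/2 + 2*x^3/3 - 2*x^2 - 2*x at the endpoints):
  F(1) − F(−1) = -79/30 − (-71/30) = -4/15.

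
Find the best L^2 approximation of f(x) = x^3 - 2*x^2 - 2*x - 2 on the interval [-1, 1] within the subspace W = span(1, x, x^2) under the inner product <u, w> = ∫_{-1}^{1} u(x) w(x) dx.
g(x) = -2*x^2 - 7*x/5 - 2

The best approximation g ∈ W is the orthogonal projection of f onto W. Writing g = a_0 + a_1 x + a_2 x^2, the coefficients solve the normal equations G · a = b where
  G_{ij} = <φ_i, φ_j> and b_i = <f, φ_i>, with φ_0 = 1, φ_1 = x, φ_2 = x^2.
G =
  [2, 0, 2/3]
  [0, 2/3, 0]
  [2/3, 0, 2/5],
b = (-16/3, -14/15, -32/15).
Solving gives a_0 = -2, a_1 = -7/5, a_2 = -2, so
  g(x) = -2*x^2 - 7*x/5 - 2.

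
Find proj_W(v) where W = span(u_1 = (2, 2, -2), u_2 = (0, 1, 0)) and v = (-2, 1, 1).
proj_W(v) = (-3/2, 1, 3/2)

Set up U = [u_1 | ... | u_2] ∈ R^(3×2). The projector onto W = col(U) is P = U (U^T U)^(-1) U^T.
Compute U^T U =
  [12, 2]
  [2, 1],
and U^T v = (-4, 1).
Solve U^T U · c = U^T v for the coefficients: c = (-3/4, 5/2). The projection is proj_W(v) = U c.
Check: (v - proj_W(v)) · u_1 = 0  (should be 0).
Check: (v - proj_W(v)) · u_2 = 0  (should be 0).
Result: proj_W(v) = (-3/2, 1, 3/2).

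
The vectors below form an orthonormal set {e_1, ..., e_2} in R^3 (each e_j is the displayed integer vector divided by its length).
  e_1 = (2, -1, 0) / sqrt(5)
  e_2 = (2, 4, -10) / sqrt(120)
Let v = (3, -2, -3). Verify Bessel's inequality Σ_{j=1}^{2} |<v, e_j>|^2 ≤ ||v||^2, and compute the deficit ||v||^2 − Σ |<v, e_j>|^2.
Σ |<v, e_j>|^2 = 58/3; ||v||^2 = 22; deficit = 8/3

Write each e_j = u_j / sqrt(<u_j, u_j>) where u_j is the displayed integer vector. Then <v, e_j> = <v, u_j> / sqrt(<u_j, u_j>), so |<v, e_j>|^2 = <v, u_j>^2 / <u_j, u_j>.
Coefficients: <v, e_1> = 8/sqrt(5), <v, e_2> = 28/sqrt(120).
Square and sum: Σ |<v, e_j>|^2 = 58/3.
Compute ||v||^2 = v·v = 22.
Deficit = 22 − 58/3 = 8/3 ≥ 0, confirming Bessel's inequality. (The deficit equals ||v − Σ <v,e_j> e_j||^2, the squared distance from v to span{e_j}.)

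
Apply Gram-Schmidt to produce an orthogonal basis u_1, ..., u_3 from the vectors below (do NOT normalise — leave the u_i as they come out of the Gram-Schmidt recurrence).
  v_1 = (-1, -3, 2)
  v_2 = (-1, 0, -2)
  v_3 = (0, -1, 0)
Orthogonal basis:
  u_1 = (-1, -3, 2)
  u_2 = (-17/14, -9/14, -11/7)
  u_3 = (24/61, -16/61, -12/61)

Apply the Gram-Schmidt recurrence
  u_1 = v_1
  u_i = v_i − Σ_{j<i} ((v_i · u_j) / (u_j · u_j)) · u_j.

Step by step this gives:
  u_1 = (-1, -3, 2)
  u_2 = (-17/14, -9/14, -11/7)
  u_3 = (24/61, -16/61, -12/61)

Orthogonality check:
  u_2 · u_1 = 0 (should be 0)
  u_3 · u_1 = 0 (should be 0)
  u_3 · u_2 = 0 (should be 0)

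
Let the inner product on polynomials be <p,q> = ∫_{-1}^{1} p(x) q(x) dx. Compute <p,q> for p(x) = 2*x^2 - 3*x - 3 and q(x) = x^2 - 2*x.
<p,q> = 14/5

Expand the product: p(x)·q(x) = 2*x^4 - 7*x^3 + 3*x^2 + 6*x.
∫_{-1}^{1} of each monomial x^k gives [2/(k+1) if k even, 0 if k odd]. Integrating term-by-term (or equivalently evaluating the antiderivative F(x) = 2*x^5/5 - 7*x^4/4 + x^3 + 3*x^2 at the endpoints):
  F(1) − F(−1) = 53/20 − (-3/20) = 14/5.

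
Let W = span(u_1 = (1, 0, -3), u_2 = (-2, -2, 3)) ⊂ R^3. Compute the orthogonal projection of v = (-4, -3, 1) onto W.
proj_W(v) = (-118/49, -186/49, 75/49)

Set up U = [u_1 | ... | u_2] ∈ R^(3×2). The projector onto W = col(U) is P = U (U^T U)^(-1) U^T.
Compute U^T U =
  [10, -11]
  [-11, 17],
and U^T v = (-7, 17).
Solve U^T U · c = U^T v for the coefficients: c = (68/49, 93/49). The projection is proj_W(v) = U c.
Check: (v - proj_W(v)) · u_1 = 0  (should be 0).
Check: (v - proj_W(v)) · u_2 = 0  (should be 0).
Result: proj_W(v) = (-118/49, -186/49, 75/49).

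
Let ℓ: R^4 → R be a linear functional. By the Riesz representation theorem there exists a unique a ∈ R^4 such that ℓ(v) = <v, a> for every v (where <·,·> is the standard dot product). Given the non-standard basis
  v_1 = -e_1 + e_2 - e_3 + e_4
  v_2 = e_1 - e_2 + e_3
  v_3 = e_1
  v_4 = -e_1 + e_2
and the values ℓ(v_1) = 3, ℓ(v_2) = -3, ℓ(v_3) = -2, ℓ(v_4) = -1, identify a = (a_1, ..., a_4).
a = (-2, -3, -4, 0)

Write a = (a_1, ..., a_4) in the standard basis. For each basis vector v_i, ℓ(v_i) = <v_i, a> is a linear equation in the a_j's. Collect the n equations into a matrix system V a = ℓ, where row i of V is v_i (expressed in the standard basis). Since V is invertible (lower-triangular with 1s on the diagonal, up to permutation), solve by back-substitution:
  V =
[[-1, 1, -1, 1],
 [1, -1, 1, 0],
 [1, 0, 0, 0],
 [-1, 1, 0, 0]]
  V a = (3, -3, -2, -1)
Solving gives a = (-2, -3, -4, 0).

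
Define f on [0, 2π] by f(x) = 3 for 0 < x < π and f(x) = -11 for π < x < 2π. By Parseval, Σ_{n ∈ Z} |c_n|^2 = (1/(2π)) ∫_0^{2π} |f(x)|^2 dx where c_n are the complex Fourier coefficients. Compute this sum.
Σ |c_n|^2 = 65

Parseval equates the L^2 energy of f (normalised by 1/(2π)) with the ℓ^2 sum of its Fourier coefficients: (1/(2π)) ∫_0^{2π} |f|^2 = Σ |c_n|^2.
Compute the left side: (1/(2π)) [∫_0^π 3^2 dx + ∫_π^{2π} (-11)^2 dx] = (1/(2π)) · (9π + 121π) = (9 + 121)/2 = 65.
So Σ_{n ∈ Z} |c_n|^2 = 65.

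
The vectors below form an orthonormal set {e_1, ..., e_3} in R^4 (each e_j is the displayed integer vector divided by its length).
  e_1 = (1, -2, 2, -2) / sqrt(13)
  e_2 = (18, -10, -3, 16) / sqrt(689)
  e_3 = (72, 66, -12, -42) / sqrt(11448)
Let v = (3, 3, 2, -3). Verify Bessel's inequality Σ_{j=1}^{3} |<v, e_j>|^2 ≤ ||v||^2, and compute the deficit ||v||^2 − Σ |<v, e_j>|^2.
Σ |<v, e_j>|^2 = 85/3; ||v||^2 = 31; deficit = 8/3

Write each e_j = u_j / sqrt(<u_j, u_j>) where u_j is the displayed integer vector. Then <v, e_j> = <v, u_j> / sqrt(<u_j, u_j>), so |<v, e_j>|^2 = <v, u_j>^2 / <u_j, u_j>.
Coefficients: <v, e_1> = 7/sqrt(13), <v, e_2> = -30/sqrt(689), <v, e_3> = 516/sqrt(11448).
Square and sum: Σ |<v, e_j>|^2 = 85/3.
Compute ||v||^2 = v·v = 31.
Deficit = 31 − 85/3 = 8/3 ≥ 0, confirming Bessel's inequality. (The deficit equals ||v − Σ <v,e_j> e_j||^2, the squared distance from v to span{e_j}.)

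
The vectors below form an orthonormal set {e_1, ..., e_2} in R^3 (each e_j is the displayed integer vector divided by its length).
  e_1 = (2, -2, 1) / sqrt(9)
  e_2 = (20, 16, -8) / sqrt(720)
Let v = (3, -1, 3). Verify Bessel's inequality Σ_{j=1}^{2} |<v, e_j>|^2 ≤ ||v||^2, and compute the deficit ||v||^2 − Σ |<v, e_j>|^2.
Σ |<v, e_j>|^2 = 14; ||v||^2 = 19; deficit = 5

Write each e_j = u_j / sqrt(<u_j, u_j>) where u_j is the displayed integer vector. Then <v, e_j> = <v, u_j> / sqrt(<u_j, u_j>), so |<v, e_j>|^2 = <v, u_j>^2 / <u_j, u_j>.
Coefficients: <v, e_1> = 11/sqrt(9), <v, e_2> = 20/sqrt(720).
Square and sum: Σ |<v, e_j>|^2 = 14.
Compute ||v||^2 = v·v = 19.
Deficit = 19 − 14 = 5 ≥ 0, confirming Bessel's inequality. (The deficit equals ||v − Σ <v,e_j> e_j||^2, the squared distance from v to span{e_j}.)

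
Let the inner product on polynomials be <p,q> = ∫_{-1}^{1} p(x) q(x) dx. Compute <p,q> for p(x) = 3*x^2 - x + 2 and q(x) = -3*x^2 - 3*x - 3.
<p,q> = -118/5

Expand the product: p(x)·q(x) = -9*x^4 - 6*x^3 - 12*x^2 - 3*x - 6.
∫_{-1}^{1} of each monomial x^k gives [2/(k+1) if k even, 0 if k odd]. Integrating term-by-term (or equivalently evaluating the antiderivative F(x) = -9*x^5/5 - 3*x^4/2 - 4*x^3 - 3*x^2/2 - 6*x at the endpoints):
  F(1) − F(−1) = -74/5 − (44/5) = -118/5.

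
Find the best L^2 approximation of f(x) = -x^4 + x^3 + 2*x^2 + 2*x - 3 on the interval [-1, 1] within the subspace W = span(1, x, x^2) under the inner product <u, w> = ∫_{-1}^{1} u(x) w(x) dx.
g(x) = 8*x^2/7 + 13*x/5 - 102/35

The best approximation g ∈ W is the orthogonal projection of f onto W. Writing g = a_0 + a_1 x + a_2 x^2, the coefficients solve the normal equations G · a = b where
  G_{ij} = <φ_i, φ_j> and b_i = <f, φ_i>, with φ_0 = 1, φ_1 = x, φ_2 = x^2.
G =
  [2, 0, 2/3]
  [0, 2/3, 0]
  [2/3, 0, 2/5],
b = (-76/15, 26/15, -52/35).
Solving gives a_0 = -102/35, a_1 = 13/5, a_2 = 8/7, so
  g(x) = 8*x^2/7 + 13*x/5 - 102/35.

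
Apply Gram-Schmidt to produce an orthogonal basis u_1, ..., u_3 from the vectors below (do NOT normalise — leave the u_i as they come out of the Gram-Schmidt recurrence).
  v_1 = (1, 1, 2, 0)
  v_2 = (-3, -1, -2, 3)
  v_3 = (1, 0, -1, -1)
Orthogonal basis:
  u_1 = (1, 1, 2, 0)
  u_2 = (-5/3, 1/3, 2/3, 3)
  u_3 = (33/74, 23/74, -14/37, 11/37)

Apply the Gram-Schmidt recurrence
  u_1 = v_1
  u_i = v_i − Σ_{j<i} ((v_i · u_j) / (u_j · u_j)) · u_j.

Step by step this gives:
  u_1 = (1, 1, 2, 0)
  u_2 = (-5/3, 1/3, 2/3, 3)
  u_3 = (33/74, 23/74, -14/37, 11/37)

Orthogonality check:
  u_2 · u_1 = 0 (should be 0)
  u_3 · u_1 = 0 (should be 0)
  u_3 · u_2 = 0 (should be 0)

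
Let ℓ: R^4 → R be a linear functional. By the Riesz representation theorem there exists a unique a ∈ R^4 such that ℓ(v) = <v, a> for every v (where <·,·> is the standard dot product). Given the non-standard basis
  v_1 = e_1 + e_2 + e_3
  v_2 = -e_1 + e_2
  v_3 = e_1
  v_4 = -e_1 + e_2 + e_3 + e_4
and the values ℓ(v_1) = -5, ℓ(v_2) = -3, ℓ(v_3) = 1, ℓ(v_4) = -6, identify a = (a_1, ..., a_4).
a = (1, -2, -4, 1)

Write a = (a_1, ..., a_4) in the standard basis. For each basis vector v_i, ℓ(v_i) = <v_i, a> is a linear equation in the a_j's. Collect the n equations into a matrix system V a = ℓ, where row i of V is v_i (expressed in the standard basis). Since V is invertible (lower-triangular with 1s on the diagonal, up to permutation), solve by back-substitution:
  V =
[[1, 1, 1, 0],
 [-1, 1, 0, 0],
 [1, 0, 0, 0],
 [-1, 1, 1, 1]]
  V a = (-5, -3, 1, -6)
Solving gives a = (1, -2, -4, 1).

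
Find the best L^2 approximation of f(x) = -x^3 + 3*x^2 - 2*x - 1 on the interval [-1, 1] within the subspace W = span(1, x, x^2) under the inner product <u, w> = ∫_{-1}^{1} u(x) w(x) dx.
g(x) = 3*x^2 - 13*x/5 - 1

The best approximation g ∈ W is the orthogonal projection of f onto W. Writing g = a_0 + a_1 x + a_2 x^2, the coefficients solve the normal equations G · a = b where
  G_{ij} = <φ_i, φ_j> and b_i = <f, φ_i>, with φ_0 = 1, φ_1 = x, φ_2 = x^2.
G =
  [2, 0, 2/3]
  [0, 2/3, 0]
  [2/3, 0, 2/5],
b = (0, -26/15, 8/15).
Solving gives a_0 = -1, a_1 = -13/5, a_2 = 3, so
  g(x) = 3*x^2 - 13*x/5 - 1.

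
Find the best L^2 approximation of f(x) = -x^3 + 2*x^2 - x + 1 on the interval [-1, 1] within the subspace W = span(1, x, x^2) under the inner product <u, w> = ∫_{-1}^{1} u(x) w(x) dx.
g(x) = 2*x^2 - 8*x/5 + 1

The best approximation g ∈ W is the orthogonal projection of f onto W. Writing g = a_0 + a_1 x + a_2 x^2, the coefficients solve the normal equations G · a = b where
  G_{ij} = <φ_i, φ_j> and b_i = <f, φ_i>, with φ_0 = 1, φ_1 = x, φ_2 = x^2.
G =
  [2, 0, 2/3]
  [0, 2/3, 0]
  [2/3, 0, 2/5],
b = (10/3, -16/15, 22/15).
Solving gives a_0 = 1, a_1 = -8/5, a_2 = 2, so
  g(x) = 2*x^2 - 8*x/5 + 1.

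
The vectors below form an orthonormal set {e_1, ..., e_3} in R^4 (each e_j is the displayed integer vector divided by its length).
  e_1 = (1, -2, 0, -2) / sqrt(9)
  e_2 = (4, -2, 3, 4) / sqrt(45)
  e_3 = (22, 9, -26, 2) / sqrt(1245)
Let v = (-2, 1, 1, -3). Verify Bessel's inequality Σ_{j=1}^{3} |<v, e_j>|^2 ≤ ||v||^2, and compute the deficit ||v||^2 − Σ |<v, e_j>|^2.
Σ |<v, e_j>|^2 = 1002/83; ||v||^2 = 15; deficit = 243/83

Write each e_j = u_j / sqrt(<u_j, u_j>) where u_j is the displayed integer vector. Then <v, e_j> = <v, u_j> / sqrt(<u_j, u_j>), so |<v, e_j>|^2 = <v, u_j>^2 / <u_j, u_j>.
Coefficients: <v, e_1> = 2/sqrt(9), <v, e_2> = -19/sqrt(45), <v, e_3> = -67/sqrt(1245).
Square and sum: Σ |<v, e_j>|^2 = 1002/83.
Compute ||v||^2 = v·v = 15.
Deficit = 15 − 1002/83 = 243/83 ≥ 0, confirming Bessel's inequality. (The deficit equals ||v − Σ <v,e_j> e_j||^2, the squared distance from v to span{e_j}.)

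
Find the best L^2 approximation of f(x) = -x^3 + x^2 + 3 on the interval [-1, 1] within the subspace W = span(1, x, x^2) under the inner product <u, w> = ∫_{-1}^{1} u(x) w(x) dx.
g(x) = x^2 - 3*x/5 + 3

The best approximation g ∈ W is the orthogonal projection of f onto W. Writing g = a_0 + a_1 x + a_2 x^2, the coefficients solve the normal equations G · a = b where
  G_{ij} = <φ_i, φ_j> and b_i = <f, φ_i>, with φ_0 = 1, φ_1 = x, φ_2 = x^2.
G =
  [2, 0, 2/3]
  [0, 2/3, 0]
  [2/3, 0, 2/5],
b = (20/3, -2/5, 12/5).
Solving gives a_0 = 3, a_1 = -3/5, a_2 = 1, so
  g(x) = x^2 - 3*x/5 + 3.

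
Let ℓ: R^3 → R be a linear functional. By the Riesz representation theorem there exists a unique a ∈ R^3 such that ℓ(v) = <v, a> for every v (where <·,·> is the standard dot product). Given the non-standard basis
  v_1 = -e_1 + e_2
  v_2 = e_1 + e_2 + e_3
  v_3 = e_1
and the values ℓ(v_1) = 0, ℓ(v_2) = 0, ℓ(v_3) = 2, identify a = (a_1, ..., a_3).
a = (2, 2, -4)

Write a = (a_1, ..., a_3) in the standard basis. For each basis vector v_i, ℓ(v_i) = <v_i, a> is a linear equation in the a_j's. Collect the n equations into a matrix system V a = ℓ, where row i of V is v_i (expressed in the standard basis). Since V is invertible (lower-triangular with 1s on the diagonal, up to permutation), solve by back-substitution:
  V =
[[-1, 1, 0],
 [1, 1, 1],
 [1, 0, 0]]
  V a = (0, 0, 2)
Solving gives a = (2, 2, -4).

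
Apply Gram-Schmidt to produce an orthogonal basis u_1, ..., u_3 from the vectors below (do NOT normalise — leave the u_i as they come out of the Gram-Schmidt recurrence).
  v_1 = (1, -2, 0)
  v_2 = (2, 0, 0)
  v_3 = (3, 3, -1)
Orthogonal basis:
  u_1 = (1, -2, 0)
  u_2 = (8/5, 4/5, 0)
  u_3 = (0, 0, -1)

Apply the Gram-Schmidt recurrence
  u_1 = v_1
  u_i = v_i − Σ_{j<i} ((v_i · u_j) / (u_j · u_j)) · u_j.

Step by step this gives:
  u_1 = (1, -2, 0)
  u_2 = (8/5, 4/5, 0)
  u_3 = (0, 0, -1)

Orthogonality check:
  u_2 · u_1 = 0 (should be 0)
  u_3 · u_1 = 0 (should be 0)
  u_3 · u_2 = 0 (should be 0)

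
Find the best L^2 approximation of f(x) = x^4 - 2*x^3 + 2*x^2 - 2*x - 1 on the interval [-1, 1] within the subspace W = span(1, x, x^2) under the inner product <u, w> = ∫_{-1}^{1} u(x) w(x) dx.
g(x) = 20*x^2/7 - 16*x/5 - 38/35

The best approximation g ∈ W is the orthogonal projection of f onto W. Writing g = a_0 + a_1 x + a_2 x^2, the coefficients solve the normal equations G · a = b where
  G_{ij} = <φ_i, φ_j> and b_i = <f, φ_i>, with φ_0 = 1, φ_1 = x, φ_2 = x^2.
G =
  [2, 0, 2/3]
  [0, 2/3, 0]
  [2/3, 0, 2/5],
b = (-4/15, -32/15, 44/105).
Solving gives a_0 = -38/35, a_1 = -16/5, a_2 = 20/7, so
  g(x) = 20*x^2/7 - 16*x/5 - 38/35.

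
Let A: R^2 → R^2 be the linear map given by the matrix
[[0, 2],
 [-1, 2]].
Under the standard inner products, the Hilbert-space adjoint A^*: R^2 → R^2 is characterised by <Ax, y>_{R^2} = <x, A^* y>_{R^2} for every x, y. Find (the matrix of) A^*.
A^* = A^T =
[[0, -1],
 [2, 2]]

For real matrices with standard dot products, the defining identity <Ax, y> = <x, A^* y> gives (Ax)^T y = x^T (A^*) y, i.e. x^T A^T y = x^T (A^*) y. Since this holds for all x, y, we must have A^* = A^T. Therefore
A^* =
[[0, -1],
 [2, 2]].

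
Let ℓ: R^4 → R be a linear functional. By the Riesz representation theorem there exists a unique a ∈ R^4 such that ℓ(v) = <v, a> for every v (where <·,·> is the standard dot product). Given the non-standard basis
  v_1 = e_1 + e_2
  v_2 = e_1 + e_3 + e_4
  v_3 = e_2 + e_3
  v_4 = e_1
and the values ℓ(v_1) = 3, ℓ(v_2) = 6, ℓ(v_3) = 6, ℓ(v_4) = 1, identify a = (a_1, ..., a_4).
a = (1, 2, 4, 1)

Write a = (a_1, ..., a_4) in the standard basis. For each basis vector v_i, ℓ(v_i) = <v_i, a> is a linear equation in the a_j's. Collect the n equations into a matrix system V a = ℓ, where row i of V is v_i (expressed in the standard basis). Since V is invertible (lower-triangular with 1s on the diagonal, up to permutation), solve by back-substitution:
  V =
[[1, 1, 0, 0],
 [1, 0, 1, 1],
 [0, 1, 1, 0],
 [1, 0, 0, 0]]
  V a = (3, 6, 6, 1)
Solving gives a = (1, 2, 4, 1).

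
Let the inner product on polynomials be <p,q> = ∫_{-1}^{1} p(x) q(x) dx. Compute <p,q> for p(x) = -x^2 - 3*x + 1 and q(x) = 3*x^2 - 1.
<p,q> = -8/15

Expand the product: p(x)·q(x) = -3*x^4 - 9*x^3 + 4*x^2 + 3*x - 1.
∫_{-1}^{1} of each monomial x^k gives [2/(k+1) if k even, 0 if k odd]. Integrating term-by-term (or equivalently evaluating the antiderivative F(x) = -3*x^5/5 - 9*x^4/4 + 4*x^3/3 + 3*x^2/2 - x at the endpoints):
  F(1) − F(−1) = -61/60 − (-29/60) = -8/15.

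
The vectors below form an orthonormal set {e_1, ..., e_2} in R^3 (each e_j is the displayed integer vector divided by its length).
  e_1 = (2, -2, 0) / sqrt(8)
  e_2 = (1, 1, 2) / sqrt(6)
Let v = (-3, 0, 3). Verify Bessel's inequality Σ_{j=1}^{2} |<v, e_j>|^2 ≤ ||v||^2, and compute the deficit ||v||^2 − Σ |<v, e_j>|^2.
Σ |<v, e_j>|^2 = 6; ||v||^2 = 18; deficit = 12

Write each e_j = u_j / sqrt(<u_j, u_j>) where u_j is the displayed integer vector. Then <v, e_j> = <v, u_j> / sqrt(<u_j, u_j>), so |<v, e_j>|^2 = <v, u_j>^2 / <u_j, u_j>.
Coefficients: <v, e_1> = -6/sqrt(8), <v, e_2> = 3/sqrt(6).
Square and sum: Σ |<v, e_j>|^2 = 6.
Compute ||v||^2 = v·v = 18.
Deficit = 18 − 6 = 12 ≥ 0, confirming Bessel's inequality. (The deficit equals ||v − Σ <v,e_j> e_j||^2, the squared distance from v to span{e_j}.)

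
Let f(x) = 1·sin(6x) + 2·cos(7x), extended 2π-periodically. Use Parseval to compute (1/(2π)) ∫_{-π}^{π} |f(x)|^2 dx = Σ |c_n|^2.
Σ |c_n|^2 = 5/2

Expand |f|^2 and use orthogonality of {sin(nx), cos(mx)} on [-π, π]:
  ∫_{-π}^{π} sin(nx)^2 dx = π, ∫ cos(mx)^2 dx = π, and cross terms integrate to 0.
So ∫_{-π}^{π} f(x)^2 dx = 1^2 · π + 2^2 · π = (1 + 4)π.
Divide by 2π: (1 + 4)/2 = 5/2.
By Parseval, this equals Σ |c_n|^2.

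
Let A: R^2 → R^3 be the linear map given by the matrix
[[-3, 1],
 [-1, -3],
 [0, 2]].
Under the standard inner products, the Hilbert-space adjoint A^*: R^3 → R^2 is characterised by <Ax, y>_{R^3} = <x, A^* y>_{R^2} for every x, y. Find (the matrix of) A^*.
A^* = A^T =
[[-3, -1, 0],
 [1, -3, 2]]

For real matrices with standard dot products, the defining identity <Ax, y> = <x, A^* y> gives (Ax)^T y = x^T (A^*) y, i.e. x^T A^T y = x^T (A^*) y. Since this holds for all x, y, we must have A^* = A^T. Therefore
A^* =
[[-3, -1, 0],
 [1, -3, 2]].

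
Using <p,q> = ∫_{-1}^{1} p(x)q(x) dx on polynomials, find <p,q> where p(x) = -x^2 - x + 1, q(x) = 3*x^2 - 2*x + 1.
<p,q> = 52/15

Expand the product: p(x)·q(x) = -3*x^4 - x^3 + 4*x^2 - 3*x + 1.
∫_{-1}^{1} of each monomial x^k gives [2/(k+1) if k even, 0 if k odd]. Integrating term-by-term (or equivalently evaluating the antiderivative F(x) = -3*x^5/5 - x^4/4 + 4*x^3/3 - 3*x^2/2 + x at the endpoints):
  F(1) − F(−1) = -1/60 − (-209/60) = 52/15.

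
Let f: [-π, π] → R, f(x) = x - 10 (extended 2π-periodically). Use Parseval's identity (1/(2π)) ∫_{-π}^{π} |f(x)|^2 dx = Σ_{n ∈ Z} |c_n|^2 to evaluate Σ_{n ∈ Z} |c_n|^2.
Σ |c_n|^2 = π^2/3 + 100

Expand and integrate term by term over [-π, π]:
  ∫ (x)^2 dx = 1·(2π^3/3); ∫ 2·1·(-10)·x dx = 0 (odd integrand); ∫ (-10)^2 dx = 100·2π.
So (1/(2π)) ∫_{-π}^{π} (x - 10)^2 dx = 1π^2/3 + 100 = π^2/3 + 100.
Parseval ⇒ Σ |c_n|^2 = π^2/3 + 100.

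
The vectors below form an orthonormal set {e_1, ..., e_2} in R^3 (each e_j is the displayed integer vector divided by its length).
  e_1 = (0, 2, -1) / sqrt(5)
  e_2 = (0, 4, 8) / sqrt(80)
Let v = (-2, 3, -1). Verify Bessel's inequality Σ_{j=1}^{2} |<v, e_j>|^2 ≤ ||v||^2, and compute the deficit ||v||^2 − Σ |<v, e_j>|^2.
Σ |<v, e_j>|^2 = 10; ||v||^2 = 14; deficit = 4

Write each e_j = u_j / sqrt(<u_j, u_j>) where u_j is the displayed integer vector. Then <v, e_j> = <v, u_j> / sqrt(<u_j, u_j>), so |<v, e_j>|^2 = <v, u_j>^2 / <u_j, u_j>.
Coefficients: <v, e_1> = 7/sqrt(5), <v, e_2> = 4/sqrt(80).
Square and sum: Σ |<v, e_j>|^2 = 10.
Compute ||v||^2 = v·v = 14.
Deficit = 14 − 10 = 4 ≥ 0, confirming Bessel's inequality. (The deficit equals ||v − Σ <v,e_j> e_j||^2, the squared distance from v to span{e_j}.)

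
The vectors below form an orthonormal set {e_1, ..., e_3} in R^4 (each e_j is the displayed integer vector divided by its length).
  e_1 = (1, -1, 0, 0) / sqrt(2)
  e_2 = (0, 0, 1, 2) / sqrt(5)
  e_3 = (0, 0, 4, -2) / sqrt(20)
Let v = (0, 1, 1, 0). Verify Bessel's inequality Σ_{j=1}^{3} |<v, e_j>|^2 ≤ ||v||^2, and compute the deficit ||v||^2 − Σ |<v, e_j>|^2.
Σ |<v, e_j>|^2 = 3/2; ||v||^2 = 2; deficit = 1/2

Write each e_j = u_j / sqrt(<u_j, u_j>) where u_j is the displayed integer vector. Then <v, e_j> = <v, u_j> / sqrt(<u_j, u_j>), so |<v, e_j>|^2 = <v, u_j>^2 / <u_j, u_j>.
Coefficients: <v, e_1> = -1/sqrt(2), <v, e_2> = 1/sqrt(5), <v, e_3> = 4/sqrt(20).
Square and sum: Σ |<v, e_j>|^2 = 3/2.
Compute ||v||^2 = v·v = 2.
Deficit = 2 − 3/2 = 1/2 ≥ 0, confirming Bessel's inequality. (The deficit equals ||v − Σ <v,e_j> e_j||^2, the squared distance from v to span{e_j}.)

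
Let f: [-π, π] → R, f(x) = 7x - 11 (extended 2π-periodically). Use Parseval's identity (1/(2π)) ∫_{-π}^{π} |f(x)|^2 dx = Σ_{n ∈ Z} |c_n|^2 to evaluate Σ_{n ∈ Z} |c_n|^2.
Σ |c_n|^2 = 49π^2/3 + 121

Expand and integrate term by term over [-π, π]:
  ∫ (7x)^2 dx = 49·(2π^3/3); ∫ 2·7·(-11)·x dx = 0 (odd integrand); ∫ (-11)^2 dx = 121·2π.
So (1/(2π)) ∫_{-π}^{π} (7x - 11)^2 dx = 49π^2/3 + 121 = 49π^2/3 + 121.
Parseval ⇒ Σ |c_n|^2 = 49π^2/3 + 121.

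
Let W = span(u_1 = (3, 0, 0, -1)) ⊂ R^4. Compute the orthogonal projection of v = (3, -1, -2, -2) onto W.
proj_W(v) = (33/10, 0, 0, -11/10)

Set up U = [u_1 | ... | u_1] ∈ R^(4×1). The projector onto W = col(U) is P = U (U^T U)^(-1) U^T.
Compute U^T U =
  [10],
and U^T v = (11).
Solve U^T U · c = U^T v for the coefficients: c = (11/10). The projection is proj_W(v) = U c.
Check: (v - proj_W(v)) · u_1 = 0  (should be 0).
Result: proj_W(v) = (33/10, 0, 0, -11/10).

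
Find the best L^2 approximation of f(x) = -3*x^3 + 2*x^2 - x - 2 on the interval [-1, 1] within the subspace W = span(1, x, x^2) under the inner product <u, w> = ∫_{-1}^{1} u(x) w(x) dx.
g(x) = 2*x^2 - 14*x/5 - 2

The best approximation g ∈ W is the orthogonal projection of f onto W. Writing g = a_0 + a_1 x + a_2 x^2, the coefficients solve the normal equations G · a = b where
  G_{ij} = <φ_i, φ_j> and b_i = <f, φ_i>, with φ_0 = 1, φ_1 = x, φ_2 = x^2.
G =
  [2, 0, 2/3]
  [0, 2/3, 0]
  [2/3, 0, 2/5],
b = (-8/3, -28/15, -8/15).
Solving gives a_0 = -2, a_1 = -14/5, a_2 = 2, so
  g(x) = 2*x^2 - 14*x/5 - 2.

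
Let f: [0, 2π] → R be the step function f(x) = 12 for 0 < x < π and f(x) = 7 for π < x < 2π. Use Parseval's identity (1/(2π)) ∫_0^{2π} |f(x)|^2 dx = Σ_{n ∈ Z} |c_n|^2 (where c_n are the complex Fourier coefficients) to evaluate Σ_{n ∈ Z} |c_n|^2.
Σ |c_n|^2 = 193/2

Parseval equates the L^2 energy of f (normalised by 1/(2π)) with the ℓ^2 sum of its Fourier coefficients: (1/(2π)) ∫_0^{2π} |f|^2 = Σ |c_n|^2.
Compute the left side: (1/(2π)) [∫_0^π 12^2 dx + ∫_π^{2π} 7^2 dx] = (1/(2π)) · (144π + 49π) = (144 + 49)/2 = 193/2.
So Σ_{n ∈ Z} |c_n|^2 = 193/2.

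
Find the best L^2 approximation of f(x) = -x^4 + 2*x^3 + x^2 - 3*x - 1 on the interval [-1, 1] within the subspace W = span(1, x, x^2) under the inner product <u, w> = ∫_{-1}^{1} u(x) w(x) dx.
g(x) = x^2/7 - 9*x/5 - 32/35

The best approximation g ∈ W is the orthogonal projection of f onto W. Writing g = a_0 + a_1 x + a_2 x^2, the coefficients solve the normal equations G · a = b where
  G_{ij} = <φ_i, φ_j> and b_i = <f, φ_i>, with φ_0 = 1, φ_1 = x, φ_2 = x^2.
G =
  [2, 0, 2/3]
  [0, 2/3, 0]
  [2/3, 0, 2/5],
b = (-26/15, -6/5, -58/105).
Solving gives a_0 = -32/35, a_1 = -9/5, a_2 = 1/7, so
  g(x) = x^2/7 - 9*x/5 - 32/35.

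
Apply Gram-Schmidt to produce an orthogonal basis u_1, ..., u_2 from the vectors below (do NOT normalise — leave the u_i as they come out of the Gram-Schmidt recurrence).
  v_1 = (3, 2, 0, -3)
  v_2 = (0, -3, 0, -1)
Orthogonal basis:
  u_1 = (3, 2, 0, -3)
  u_2 = (9/22, -30/11, 0, -31/22)

Apply the Gram-Schmidt recurrence
  u_1 = v_1
  u_i = v_i − Σ_{j<i} ((v_i · u_j) / (u_j · u_j)) · u_j.

Step by step this gives:
  u_1 = (3, 2, 0, -3)
  u_2 = (9/22, -30/11, 0, -31/22)

Orthogonality check:
  u_2 · u_1 = 0 (should be 0)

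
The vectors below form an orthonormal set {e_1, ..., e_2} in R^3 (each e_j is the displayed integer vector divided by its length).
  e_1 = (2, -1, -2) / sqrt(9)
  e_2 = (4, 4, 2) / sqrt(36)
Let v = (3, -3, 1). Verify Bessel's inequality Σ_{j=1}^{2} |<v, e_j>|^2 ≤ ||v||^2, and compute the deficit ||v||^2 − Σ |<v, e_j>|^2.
Σ |<v, e_j>|^2 = 50/9; ||v||^2 = 19; deficit = 121/9

Write each e_j = u_j / sqrt(<u_j, u_j>) where u_j is the displayed integer vector. Then <v, e_j> = <v, u_j> / sqrt(<u_j, u_j>), so |<v, e_j>|^2 = <v, u_j>^2 / <u_j, u_j>.
Coefficients: <v, e_1> = 7/sqrt(9), <v, e_2> = 2/sqrt(36).
Square and sum: Σ |<v, e_j>|^2 = 50/9.
Compute ||v||^2 = v·v = 19.
Deficit = 19 − 50/9 = 121/9 ≥ 0, confirming Bessel's inequality. (The deficit equals ||v − Σ <v,e_j> e_j||^2, the squared distance from v to span{e_j}.)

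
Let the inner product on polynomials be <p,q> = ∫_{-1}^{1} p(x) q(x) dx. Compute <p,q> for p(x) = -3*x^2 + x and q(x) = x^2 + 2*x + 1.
<p,q> = -28/15

Expand the product: p(x)·q(x) = -3*x^4 - 5*x^3 - x^2 + x.
∫_{-1}^{1} of each monomial x^k gives [2/(k+1) if k even, 0 if k odd]. Integrating term-by-term (or equivalently evaluating the antiderivative F(x) = -3*x^5/5 - 5*x^4/4 - x^3/3 + x^2/2 at the endpoints):
  F(1) − F(−1) = -101/60 − (11/60) = -28/15.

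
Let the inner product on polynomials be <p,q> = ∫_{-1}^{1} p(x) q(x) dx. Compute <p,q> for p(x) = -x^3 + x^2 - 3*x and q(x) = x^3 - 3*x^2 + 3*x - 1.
<p,q> = -1108/105

Expand the product: p(x)·q(x) = -x^6 + 4*x^5 - 9*x^4 + 13*x^3 - 10*x^2 + 3*x.
∫_{-1}^{1} of each monomial x^k gives [2/(k+1) if k even, 0 if k odd]. Integrating term-by-term (or equivalently evaluating the antiderivative F(x) = -x^7/7 + 2*x^6/3 - 9*x^5/5 + 13*x^4/4 - 10*x^3/3 + 3*x^2/2 at the endpoints):
  F(1) − F(−1) = 59/420 − (1497/140) = -1108/105.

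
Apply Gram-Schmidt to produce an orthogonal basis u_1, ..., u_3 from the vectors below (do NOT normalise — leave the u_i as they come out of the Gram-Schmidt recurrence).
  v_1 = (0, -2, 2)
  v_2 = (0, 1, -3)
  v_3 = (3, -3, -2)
Orthogonal basis:
  u_1 = (0, -2, 2)
  u_2 = (0, -1, -1)
  u_3 = (3, 0, 0)

Apply the Gram-Schmidt recurrence
  u_1 = v_1
  u_i = v_i − Σ_{j<i} ((v_i · u_j) / (u_j · u_j)) · u_j.

Step by step this gives:
  u_1 = (0, -2, 2)
  u_2 = (0, -1, -1)
  u_3 = (3, 0, 0)

Orthogonality check:
  u_2 · u_1 = 0 (should be 0)
  u_3 · u_1 = 0 (should be 0)
  u_3 · u_2 = 0 (should be 0)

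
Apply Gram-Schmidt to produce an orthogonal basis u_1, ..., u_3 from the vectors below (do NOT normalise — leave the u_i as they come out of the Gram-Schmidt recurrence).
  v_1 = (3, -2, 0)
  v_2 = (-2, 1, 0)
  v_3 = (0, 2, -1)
Orthogonal basis:
  u_1 = (3, -2, 0)
  u_2 = (-2/13, -3/13, 0)
  u_3 = (0, 0, -1)

Apply the Gram-Schmidt recurrence
  u_1 = v_1
  u_i = v_i − Σ_{j<i} ((v_i · u_j) / (u_j · u_j)) · u_j.

Step by step this gives:
  u_1 = (3, -2, 0)
  u_2 = (-2/13, -3/13, 0)
  u_3 = (0, 0, -1)

Orthogonality check:
  u_2 · u_1 = 0 (should be 0)
  u_3 · u_1 = 0 (should be 0)
  u_3 · u_2 = 0 (should be 0)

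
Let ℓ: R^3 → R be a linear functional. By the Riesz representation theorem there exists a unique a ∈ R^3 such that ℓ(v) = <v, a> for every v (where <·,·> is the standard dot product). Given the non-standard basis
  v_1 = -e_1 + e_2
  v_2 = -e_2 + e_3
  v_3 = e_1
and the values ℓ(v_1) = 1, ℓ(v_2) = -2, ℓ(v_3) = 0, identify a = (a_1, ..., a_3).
a = (0, 1, -1)

Write a = (a_1, ..., a_3) in the standard basis. For each basis vector v_i, ℓ(v_i) = <v_i, a> is a linear equation in the a_j's. Collect the n equations into a matrix system V a = ℓ, where row i of V is v_i (expressed in the standard basis). Since V is invertible (lower-triangular with 1s on the diagonal, up to permutation), solve by back-substitution:
  V =
[[-1, 1, 0],
 [0, -1, 1],
 [1, 0, 0]]
  V a = (1, -2, 0)
Solving gives a = (0, 1, -1).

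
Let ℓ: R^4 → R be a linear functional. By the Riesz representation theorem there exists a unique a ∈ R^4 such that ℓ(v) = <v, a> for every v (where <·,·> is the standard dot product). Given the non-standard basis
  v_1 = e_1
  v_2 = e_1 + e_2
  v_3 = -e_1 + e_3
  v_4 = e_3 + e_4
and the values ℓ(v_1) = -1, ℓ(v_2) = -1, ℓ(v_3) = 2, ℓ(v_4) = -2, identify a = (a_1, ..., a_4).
a = (-1, 0, 1, -3)

Write a = (a_1, ..., a_4) in the standard basis. For each basis vector v_i, ℓ(v_i) = <v_i, a> is a linear equation in the a_j's. Collect the n equations into a matrix system V a = ℓ, where row i of V is v_i (expressed in the standard basis). Since V is invertible (lower-triangular with 1s on the diagonal, up to permutation), solve by back-substitution:
  V =
[[1, 0, 0, 0],
 [1, 1, 0, 0],
 [-1, 0, 1, 0],
 [0, 0, 1, 1]]
  V a = (-1, -1, 2, -2)
Solving gives a = (-1, 0, 1, -3).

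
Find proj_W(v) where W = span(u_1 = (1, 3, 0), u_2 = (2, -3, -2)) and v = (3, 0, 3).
proj_W(v) = (93/121, 90/121, -42/121)

Set up U = [u_1 | ... | u_2] ∈ R^(3×2). The projector onto W = col(U) is P = U (U^T U)^(-1) U^T.
Compute U^T U =
  [10, -7]
  [-7, 17],
and U^T v = (3, 0).
Solve U^T U · c = U^T v for the coefficients: c = (51/121, 21/121). The projection is proj_W(v) = U c.
Check: (v - proj_W(v)) · u_1 = 0  (should be 0).
Check: (v - proj_W(v)) · u_2 = 0  (should be 0).
Result: proj_W(v) = (93/121, 90/121, -42/121).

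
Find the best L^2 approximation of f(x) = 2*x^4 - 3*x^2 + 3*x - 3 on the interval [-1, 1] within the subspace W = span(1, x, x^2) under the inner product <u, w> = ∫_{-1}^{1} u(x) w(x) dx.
g(x) = -9*x^2/7 + 3*x - 111/35

The best approximation g ∈ W is the orthogonal projection of f onto W. Writing g = a_0 + a_1 x + a_2 x^2, the coefficients solve the normal equations G · a = b where
  G_{ij} = <φ_i, φ_j> and b_i = <f, φ_i>, with φ_0 = 1, φ_1 = x, φ_2 = x^2.
G =
  [2, 0, 2/3]
  [0, 2/3, 0]
  [2/3, 0, 2/5],
b = (-36/5, 2, -92/35).
Solving gives a_0 = -111/35, a_1 = 3, a_2 = -9/7, so
  g(x) = -9*x^2/7 + 3*x - 111/35.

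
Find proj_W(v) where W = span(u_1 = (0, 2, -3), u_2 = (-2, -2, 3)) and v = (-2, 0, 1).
proj_W(v) = (-2, -6/13, 9/13)

Set up U = [u_1 | ... | u_2] ∈ R^(3×2). The projector onto W = col(U) is P = U (U^T U)^(-1) U^T.
Compute U^T U =
  [13, -13]
  [-13, 17],
and U^T v = (-3, 7).
Solve U^T U · c = U^T v for the coefficients: c = (10/13, 1). The projection is proj_W(v) = U c.
Check: (v - proj_W(v)) · u_1 = 0  (should be 0).
Check: (v - proj_W(v)) · u_2 = 0  (should be 0).
Result: proj_W(v) = (-2, -6/13, 9/13).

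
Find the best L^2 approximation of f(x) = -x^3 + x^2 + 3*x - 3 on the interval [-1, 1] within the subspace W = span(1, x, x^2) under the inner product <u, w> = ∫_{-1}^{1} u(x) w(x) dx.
g(x) = x^2 + 12*x/5 - 3

The best approximation g ∈ W is the orthogonal projection of f onto W. Writing g = a_0 + a_1 x + a_2 x^2, the coefficients solve the normal equations G · a = b where
  G_{ij} = <φ_i, φ_j> and b_i = <f, φ_i>, with φ_0 = 1, φ_1 = x, φ_2 = x^2.
G =
  [2, 0, 2/3]
  [0, 2/3, 0]
  [2/3, 0, 2/5],
b = (-16/3, 8/5, -8/5).
Solving gives a_0 = -3, a_1 = 12/5, a_2 = 1, so
  g(x) = x^2 + 12*x/5 - 3.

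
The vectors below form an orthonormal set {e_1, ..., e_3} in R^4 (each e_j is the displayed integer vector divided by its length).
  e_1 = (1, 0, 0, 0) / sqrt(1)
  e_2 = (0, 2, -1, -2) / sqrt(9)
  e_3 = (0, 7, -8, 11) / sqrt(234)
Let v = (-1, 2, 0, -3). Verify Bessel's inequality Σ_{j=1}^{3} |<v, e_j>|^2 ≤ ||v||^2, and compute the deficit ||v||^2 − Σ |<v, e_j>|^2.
Σ |<v, e_j>|^2 = 355/26; ||v||^2 = 14; deficit = 9/26

Write each e_j = u_j / sqrt(<u_j, u_j>) where u_j is the displayed integer vector. Then <v, e_j> = <v, u_j> / sqrt(<u_j, u_j>), so |<v, e_j>|^2 = <v, u_j>^2 / <u_j, u_j>.
Coefficients: <v, e_1> = -1/sqrt(1), <v, e_2> = 10/sqrt(9), <v, e_3> = -19/sqrt(234).
Square and sum: Σ |<v, e_j>|^2 = 355/26.
Compute ||v||^2 = v·v = 14.
Deficit = 14 − 355/26 = 9/26 ≥ 0, confirming Bessel's inequality. (The deficit equals ||v − Σ <v,e_j> e_j||^2, the squared distance from v to span{e_j}.)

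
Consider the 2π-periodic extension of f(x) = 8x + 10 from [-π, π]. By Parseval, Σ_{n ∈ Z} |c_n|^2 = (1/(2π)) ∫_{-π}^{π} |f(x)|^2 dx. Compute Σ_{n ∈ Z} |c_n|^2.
Σ |c_n|^2 = 64π^2/3 + 100

Expand and integrate term by term over [-π, π]:
  ∫ (8x)^2 dx = 64·(2π^3/3); ∫ 2·8·(10)·x dx = 0 (odd integrand); ∫ 10^2 dx = 100·2π.
So (1/(2π)) ∫_{-π}^{π} (8x + 10)^2 dx = 64π^2/3 + 100 = 64π^2/3 + 100.
Parseval ⇒ Σ |c_n|^2 = 64π^2/3 + 100.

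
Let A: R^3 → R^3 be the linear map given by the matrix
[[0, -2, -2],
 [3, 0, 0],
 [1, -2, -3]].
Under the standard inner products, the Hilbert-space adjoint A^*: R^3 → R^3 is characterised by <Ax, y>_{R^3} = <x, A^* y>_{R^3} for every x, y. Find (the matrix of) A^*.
A^* = A^T =
[[0, 3, 1],
 [-2, 0, -2],
 [-2, 0, -3]]

For real matrices with standard dot products, the defining identity <Ax, y> = <x, A^* y> gives (Ax)^T y = x^T (A^*) y, i.e. x^T A^T y = x^T (A^*) y. Since this holds for all x, y, we must have A^* = A^T. Therefore
A^* =
[[0, 3, 1],
 [-2, 0, -2],
 [-2, 0, -3]].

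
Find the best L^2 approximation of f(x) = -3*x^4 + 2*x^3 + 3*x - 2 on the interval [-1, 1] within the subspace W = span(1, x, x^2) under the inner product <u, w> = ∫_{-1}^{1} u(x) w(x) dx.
g(x) = -18*x^2/7 + 21*x/5 - 61/35

The best approximation g ∈ W is the orthogonal projection of f onto W. Writing g = a_0 + a_1 x + a_2 x^2, the coefficients solve the normal equations G · a = b where
  G_{ij} = <φ_i, φ_j> and b_i = <f, φ_i>, with φ_0 = 1, φ_1 = x, φ_2 = x^2.
G =
  [2, 0, 2/3]
  [0, 2/3, 0]
  [2/3, 0, 2/5],
b = (-26/5, 14/5, -46/21).
Solving gives a_0 = -61/35, a_1 = 21/5, a_2 = -18/7, so
  g(x) = -18*x^2/7 + 21*x/5 - 61/35.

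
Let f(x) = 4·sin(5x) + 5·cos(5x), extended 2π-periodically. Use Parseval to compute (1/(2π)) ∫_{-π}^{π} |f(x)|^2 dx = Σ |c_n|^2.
Σ |c_n|^2 = 41/2

Expand |f|^2 and use orthogonality of {sin(nx), cos(mx)} on [-π, π]:
  ∫_{-π}^{π} sin(nx)^2 dx = π, ∫ cos(mx)^2 dx = π, and cross terms integrate to 0.
So ∫_{-π}^{π} f(x)^2 dx = 4^2 · π + 5^2 · π = (16 + 25)π.
Divide by 2π: (16 + 25)/2 = 41/2.
By Parseval, this equals Σ |c_n|^2.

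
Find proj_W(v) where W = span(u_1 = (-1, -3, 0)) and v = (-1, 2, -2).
proj_W(v) = (1/2, 3/2, 0)

Set up U = [u_1 | ... | u_1] ∈ R^(3×1). The projector onto W = col(U) is P = U (U^T U)^(-1) U^T.
Compute U^T U =
  [10],
and U^T v = (-5).
Solve U^T U · c = U^T v for the coefficients: c = (-1/2). The projection is proj_W(v) = U c.
Check: (v - proj_W(v)) · u_1 = 0  (should be 0).
Result: proj_W(v) = (1/2, 3/2, 0).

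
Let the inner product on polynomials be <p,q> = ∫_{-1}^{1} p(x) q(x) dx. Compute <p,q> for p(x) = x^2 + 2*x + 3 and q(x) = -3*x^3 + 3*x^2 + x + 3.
<p,q> = 392/15

Expand the product: p(x)·q(x) = -3*x^5 - 3*x^4 - 2*x^3 + 14*x^2 + 9*x + 9.
∫_{-1}^{1} of each monomial x^k gives [2/(k+1) if k even, 0 if k odd]. Integrating term-by-term (or equivalently evaluating the antiderivative F(x) = -x^6/2 - 3*x^5/5 - x^4/2 + 14*x^3/3 + 9*x^2/2 + 9*x at the endpoints):
  F(1) − F(−1) = 497/30 − (-287/30) = 392/15.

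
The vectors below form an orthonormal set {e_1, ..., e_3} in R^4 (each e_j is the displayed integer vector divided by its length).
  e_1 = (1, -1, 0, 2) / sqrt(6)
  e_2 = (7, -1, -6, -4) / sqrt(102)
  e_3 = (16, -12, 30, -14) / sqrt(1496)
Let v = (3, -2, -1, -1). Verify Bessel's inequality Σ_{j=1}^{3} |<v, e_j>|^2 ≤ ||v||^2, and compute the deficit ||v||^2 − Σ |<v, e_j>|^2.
Σ |<v, e_j>|^2 = 157/11; ||v||^2 = 15; deficit = 8/11

Write each e_j = u_j / sqrt(<u_j, u_j>) where u_j is the displayed integer vector. Then <v, e_j> = <v, u_j> / sqrt(<u_j, u_j>), so |<v, e_j>|^2 = <v, u_j>^2 / <u_j, u_j>.
Coefficients: <v, e_1> = 3/sqrt(6), <v, e_2> = 33/sqrt(102), <v, e_3> = 56/sqrt(1496).
Square and sum: Σ |<v, e_j>|^2 = 157/11.
Compute ||v||^2 = v·v = 15.
Deficit = 15 − 157/11 = 8/11 ≥ 0, confirming Bessel's inequality. (The deficit equals ||v − Σ <v,e_j> e_j||^2, the squared distance from v to span{e_j}.)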